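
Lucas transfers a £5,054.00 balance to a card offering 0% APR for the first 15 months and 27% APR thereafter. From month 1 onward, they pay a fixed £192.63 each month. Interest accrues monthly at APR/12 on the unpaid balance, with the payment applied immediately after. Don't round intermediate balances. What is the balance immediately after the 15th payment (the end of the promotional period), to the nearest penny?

£2,164.55

Promo months 1–15 at r₀ = 0%/12 = 0; months 16+ at r₁ = 27%/12 = 0.0225.
After month 15 (no interest yet): B = £5,054.00 − 15·£192.63 = £2,164.55.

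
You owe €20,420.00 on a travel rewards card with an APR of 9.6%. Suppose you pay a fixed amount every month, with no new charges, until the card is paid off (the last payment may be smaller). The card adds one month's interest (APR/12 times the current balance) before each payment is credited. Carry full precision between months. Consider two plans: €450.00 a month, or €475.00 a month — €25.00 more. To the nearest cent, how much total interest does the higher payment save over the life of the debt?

Monthly rate r = 9.6%/12 = 0.8% = 0.008.
At €450.00/mo: n = ⌈−ln(1 − rB₀/P)/ln(1+r)⌉ = 57 payments (last €271.68); total interest = total paid − €20,420.00 = €5,051.68.
At €475.00/mo: 53 payments (last €424.70); total interest €4,704.70.
Interest saved = €5,051.68 − €4,704.70 = €346.98.

€346.98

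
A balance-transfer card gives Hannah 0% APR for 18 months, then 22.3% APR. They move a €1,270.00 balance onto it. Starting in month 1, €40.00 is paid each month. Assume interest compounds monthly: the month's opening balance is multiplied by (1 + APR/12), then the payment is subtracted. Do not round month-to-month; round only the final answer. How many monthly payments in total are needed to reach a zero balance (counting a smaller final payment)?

Promo months 1–18 at r₀ = 0%/12 = 0; months 19+ at r₁ = 22.3%/12 = 0.0185833.
After month 18 (no interest yet): B = €1,270.00 − 18·€40.00 = €550.00.
Then at r₁ with €40.00/mo: n₂ = −ln(1 − r₁·B/P)/ln(1+r₁) ≈ 16.03 → 17 more payments.

35 payments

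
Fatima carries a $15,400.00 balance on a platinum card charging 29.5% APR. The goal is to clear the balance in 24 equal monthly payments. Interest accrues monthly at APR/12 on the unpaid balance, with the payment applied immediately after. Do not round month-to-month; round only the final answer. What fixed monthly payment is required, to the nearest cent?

$857.10

Monthly rate r = 29.5%/12 = 2.45833% = 0.0245833.
Level-payment amortization: P = B₀·r / (1 − (1+r)^(−n)) = 15400.00·0.0245833 / (1 − 1.02458^(−24)).
Denominator 1 − (1+r)^(−24) = 0.441703235.
P = 378.583 / 0.441703235 ≈ 857.10.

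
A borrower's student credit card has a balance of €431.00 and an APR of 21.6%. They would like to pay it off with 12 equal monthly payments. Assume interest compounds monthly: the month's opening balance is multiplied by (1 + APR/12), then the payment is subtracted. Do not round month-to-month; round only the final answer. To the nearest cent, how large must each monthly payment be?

Monthly rate r = 21.6%/12 = 1.8% = 0.018.
Level-payment amortization: P = B₀·r / (1 − (1+r)^(−n)) = 431.00·0.018 / (1 − 1.018^(−12)).
Denominator 1 − (1+r)^(−12) = 0.192715407.
P = 7.758 / 0.192715407 ≈ 40.26.

€40.26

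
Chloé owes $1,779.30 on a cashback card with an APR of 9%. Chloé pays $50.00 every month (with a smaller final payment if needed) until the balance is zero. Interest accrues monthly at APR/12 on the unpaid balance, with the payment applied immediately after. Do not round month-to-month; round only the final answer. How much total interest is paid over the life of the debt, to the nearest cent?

$298.27

Monthly rate r = 9%/12 = 0.75% = 0.0075.
Payoff takes n = ⌈−ln(1 − rB₀/P)/ln(1+r)⌉ = ⌈41.551⌉ = 42 payments; the last is $27.57.
Total paid = 41·$50.00 + $27.57 = $2,077.57.
Total interest = total paid − principal = $2,077.57 − $1,779.30 = $298.27.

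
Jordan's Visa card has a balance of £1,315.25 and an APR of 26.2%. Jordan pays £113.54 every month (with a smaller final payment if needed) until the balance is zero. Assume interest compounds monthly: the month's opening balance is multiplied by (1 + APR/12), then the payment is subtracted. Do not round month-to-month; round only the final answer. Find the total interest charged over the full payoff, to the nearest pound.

Monthly rate r = 26.2%/12 = 2.18333% = 0.0218333.
Payoff takes n = ⌈−ln(1 − rB₀/P)/ln(1+r)⌉ = ⌈13.500⌉ = 14 payments; the last is £57.09.
Total paid = 13·£113.54 + £57.09 = £1,533.11.
Total interest = total paid − principal = £1,533.11 − £1,315.25 = £217.86.

£218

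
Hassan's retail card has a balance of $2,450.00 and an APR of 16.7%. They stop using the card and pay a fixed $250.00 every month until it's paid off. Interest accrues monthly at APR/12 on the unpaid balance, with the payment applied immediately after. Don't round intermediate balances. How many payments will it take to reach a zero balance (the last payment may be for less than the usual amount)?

Monthly rate r = 16.7%/12 = 1.39167% = 0.0139167.
Recurrence: B ← B·(1+r) − $250.00.
Month 1: interest $34.10; balance after payment $2,234.10.
Month 2: interest $31.09; balance after payment $2,015.19.
Closed form: n = −ln(1 − rB₀/P)/ln(1+r) = −ln(0.86362)/ln(1.01392) ≈ 10.609, so the balance reaches zero during payment 11.

11 months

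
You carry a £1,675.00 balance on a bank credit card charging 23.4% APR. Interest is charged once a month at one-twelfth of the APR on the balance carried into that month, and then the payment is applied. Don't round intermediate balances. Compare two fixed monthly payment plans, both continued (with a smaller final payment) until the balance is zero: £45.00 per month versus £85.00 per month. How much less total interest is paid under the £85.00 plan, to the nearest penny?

Monthly rate r = 23.4%/12 = 1.95% = 0.0195.
At £45.00/mo: n = ⌈−ln(1 − rB₀/P)/ln(1+r)⌉ = 68 payments (last £0.22); total interest = total paid − £1,675.00 = £1,340.22.
At £85.00/mo: 26 payments (last £9.46); total interest £459.46.
Interest saved = £1,340.22 − £459.46 = £880.76.

£880.76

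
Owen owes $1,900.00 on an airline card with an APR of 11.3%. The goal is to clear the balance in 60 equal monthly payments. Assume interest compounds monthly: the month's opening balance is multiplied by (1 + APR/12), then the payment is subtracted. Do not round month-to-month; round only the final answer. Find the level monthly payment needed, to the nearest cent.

Monthly rate r = 11.3%/12 = 0.941667% = 0.00941667.
Level-payment amortization: P = B₀·r / (1 − (1+r)^(−n)) = 1900.00·0.00941667 / (1 − 1.00942^(−60)).
Denominator 1 − (1+r)^(−60) = 0.430135334.
P = 17.8917 / 0.430135334 ≈ 41.60.

$41.60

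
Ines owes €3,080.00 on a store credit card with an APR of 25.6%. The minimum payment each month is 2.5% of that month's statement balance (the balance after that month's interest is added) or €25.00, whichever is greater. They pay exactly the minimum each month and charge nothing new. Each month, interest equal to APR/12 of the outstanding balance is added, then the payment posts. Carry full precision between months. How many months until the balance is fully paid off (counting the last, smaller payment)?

Monthly rate r = 25.6%/12 = 2.13333% = 0.0213333.
While 2.5% of the post-interest balance exceeds €25.00, each month B ← (B·(1+r))·(1 − 0.025), i.e. B shrinks by the factor (1+r)·0.975 = 0.9958.
This holds for months 1–273. Entering month 274 the balance is €976.20; 2.5% of the post-interest balance is now below €25.00, so the flat €25.00 minimum applies from here.
From month 274 a fixed €25.00 at rate r clears €976.20 in 85 more payments. Total: 273 + 85 = 358 months.

358 months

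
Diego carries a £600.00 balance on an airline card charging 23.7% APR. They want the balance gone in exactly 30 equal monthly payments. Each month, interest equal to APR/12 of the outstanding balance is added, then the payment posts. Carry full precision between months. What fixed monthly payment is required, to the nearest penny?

£26.70

Monthly rate r = 23.7%/12 = 1.975% = 0.01975.
Level-payment amortization: P = B₀·r / (1 − (1+r)^(−n)) = 600.00·0.01975 / (1 − 1.01975^(−30)).
Denominator 1 − (1+r)^(−30) = 0.443854304.
P = 11.85 / 0.443854304 ≈ 26.70.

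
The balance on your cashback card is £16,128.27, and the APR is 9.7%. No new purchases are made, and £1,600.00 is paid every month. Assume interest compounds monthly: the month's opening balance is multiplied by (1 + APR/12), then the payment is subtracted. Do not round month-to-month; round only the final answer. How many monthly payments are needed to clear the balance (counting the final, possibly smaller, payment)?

Monthly rate r = 9.7%/12 = 0.808333% = 0.00808333.
Recurrence: B ← B·(1+r) − £1,600.00.
Month 1: interest £130.37; balance after payment £14,658.64.
Month 2: interest £118.49; balance after payment £13,177.13.
Closed form: n = −ln(1 − rB₀/P)/ln(1+r) = −ln(0.91852)/ln(1.00808) ≈ 10.557, so the balance reaches zero during payment 11.

11 payments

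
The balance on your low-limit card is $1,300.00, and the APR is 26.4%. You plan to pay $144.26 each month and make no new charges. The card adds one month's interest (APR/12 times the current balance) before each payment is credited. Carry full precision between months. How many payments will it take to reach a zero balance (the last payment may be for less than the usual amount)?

11 payments

Monthly rate r = 26.4%/12 = 2.2% = 0.022.
Recurrence: B ← B·(1+r) − $144.26.
Month 1: interest $28.60; balance after payment $1,184.34.
Month 2: interest $26.06; balance after payment $1,066.14.
Closed form: n = −ln(1 − rB₀/P)/ln(1+r) = −ln(0.80175)/ln(1.022) ≈ 10.154, so the balance reaches zero during payment 11.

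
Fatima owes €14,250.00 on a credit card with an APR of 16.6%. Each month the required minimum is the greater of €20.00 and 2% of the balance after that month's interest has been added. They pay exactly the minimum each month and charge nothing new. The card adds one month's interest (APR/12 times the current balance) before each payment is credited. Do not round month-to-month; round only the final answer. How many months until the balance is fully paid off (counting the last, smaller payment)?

497 months

Monthly rate r = 16.6%/12 = 1.38333% = 0.0138333.
While 2% of the post-interest balance exceeds €20.00, each month B ← (B·(1+r))·(1 − 0.02), i.e. B shrinks by the factor (1+r)·0.98 = 0.99356.
This holds for months 1–414. Entering month 415 the balance is €980.77; 2% of the post-interest balance is now below €20.00, so the flat €20.00 minimum applies from here.
From month 415 a fixed €20.00 at rate r clears €980.77 in 83 more payments. Total: 414 + 83 = 497 months.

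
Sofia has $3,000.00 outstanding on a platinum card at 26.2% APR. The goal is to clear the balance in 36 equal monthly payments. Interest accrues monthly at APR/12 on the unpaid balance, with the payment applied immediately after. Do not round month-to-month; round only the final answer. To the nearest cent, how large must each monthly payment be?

Monthly rate r = 26.2%/12 = 2.18333% = 0.0218333.
Level-payment amortization: P = B₀·r / (1 − (1+r)^(−n)) = 3000.00·0.0218333 / (1 − 1.02183^(−36)).
Denominator 1 − (1+r)^(−36) = 0.540466017.
P = 65.5 / 0.540466017 ≈ 121.19.

$121.19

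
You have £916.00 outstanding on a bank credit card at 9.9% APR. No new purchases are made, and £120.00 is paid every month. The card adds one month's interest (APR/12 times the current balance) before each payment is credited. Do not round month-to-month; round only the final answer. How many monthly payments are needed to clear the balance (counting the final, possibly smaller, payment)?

Monthly rate r = 9.9%/12 = 0.825% = 0.00825.
Recurrence: B ← B·(1+r) − £120.00.
Month 1: interest £7.56; balance after payment £803.56.
Month 2: interest £6.63; balance after payment £690.19.
Closed form: n = −ln(1 − rB₀/P)/ln(1+r) = −ln(0.93702)/ln(1.00825) ≈ 7.917, so the balance reaches zero during payment 8.

8 payments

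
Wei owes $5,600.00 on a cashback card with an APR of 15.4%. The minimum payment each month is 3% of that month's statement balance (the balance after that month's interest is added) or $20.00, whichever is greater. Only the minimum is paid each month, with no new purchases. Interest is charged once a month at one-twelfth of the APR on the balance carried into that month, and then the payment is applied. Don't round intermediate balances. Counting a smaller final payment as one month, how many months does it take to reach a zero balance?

164 months

Monthly rate r = 15.4%/12 = 1.28333% = 0.0128333.
While 3% of the post-interest balance exceeds $20.00, each month B ← (B·(1+r))·(1 − 0.03), i.e. B shrinks by the factor (1+r)·0.97 = 0.98245.
This holds for months 1–121. Entering month 122 the balance is $657.15; 3% of the post-interest balance is now below $20.00, so the flat $20.00 minimum applies from here.
From month 122 a fixed $20.00 at rate r clears $657.15 in 43 more payments. Total: 121 + 43 = 164 months.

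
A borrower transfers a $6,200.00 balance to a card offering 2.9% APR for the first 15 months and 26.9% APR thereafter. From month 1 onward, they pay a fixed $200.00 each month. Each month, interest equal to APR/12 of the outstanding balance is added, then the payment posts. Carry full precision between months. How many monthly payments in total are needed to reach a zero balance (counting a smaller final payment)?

Promo months 1–15 at r₀ = 2.9%/12 = 0.00241667; months 16+ at r₁ = 26.9%/12 = 0.0224167.
After month 15: iterate B ← B·(1+r₀) − $200.00 for 15 months → $3,377.31.
Then at r₁ with $200.00/mo: n₂ = −ln(1 − r₁·B/P)/ln(1+r₁) ≈ 21.46 → 22 more payments.

37 months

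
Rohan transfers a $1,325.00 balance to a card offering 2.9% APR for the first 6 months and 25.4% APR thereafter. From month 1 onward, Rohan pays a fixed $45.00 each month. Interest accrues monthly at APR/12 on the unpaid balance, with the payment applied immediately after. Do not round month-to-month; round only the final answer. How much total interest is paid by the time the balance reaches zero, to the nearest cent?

Promo months 1–6 at r₀ = 2.9%/12 = 0.00241667; months 7+ at r₁ = 25.4%/12 = 0.0211667.
After month 6: iterate B ← B·(1+r₀) − $45.00 for 6 months → $1,072.69.
Then at r₁ with $45.00/mo: n₂ = −ln(1 − r₁·B/P)/ln(1+r₁) ≈ 33.53 → 34 more payments.
Total paid = 39·$45.00 + $23.97 = $1,778.97; interest = $1,778.97 − $1,325.00 = $453.97.

$453.97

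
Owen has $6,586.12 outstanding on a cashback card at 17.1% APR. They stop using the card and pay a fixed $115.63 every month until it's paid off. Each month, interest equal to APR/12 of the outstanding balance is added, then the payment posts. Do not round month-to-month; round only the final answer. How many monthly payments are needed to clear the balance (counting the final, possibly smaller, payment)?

Monthly rate r = 17.1%/12 = 1.425% = 0.01425.
Recurrence: B ← B·(1+r) − $115.63.
Month 1: interest $93.85; balance after payment $6,564.34.
Month 2: interest $93.54; balance after payment $6,542.25.
Closed form: n = −ln(1 − rB₀/P)/ln(1+r) = −ln(0.18834)/ln(1.01425) ≈ 117.991, so the balance reaches zero during payment 118.

118 payments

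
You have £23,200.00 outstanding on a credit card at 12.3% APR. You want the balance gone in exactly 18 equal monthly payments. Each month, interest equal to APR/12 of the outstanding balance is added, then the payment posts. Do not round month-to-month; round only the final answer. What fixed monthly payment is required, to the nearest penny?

Monthly rate r = 12.3%/12 = 1.025% = 0.01025.
Level-payment amortization: P = B₀·r / (1 − (1+r)^(−n)) = 23200.00·0.01025 / (1 − 1.01025^(−18)).
Denominator 1 − (1+r)^(−18) = 0.167698771.
P = 237.8 / 0.167698771 ≈ 1418.02.

£1,418.02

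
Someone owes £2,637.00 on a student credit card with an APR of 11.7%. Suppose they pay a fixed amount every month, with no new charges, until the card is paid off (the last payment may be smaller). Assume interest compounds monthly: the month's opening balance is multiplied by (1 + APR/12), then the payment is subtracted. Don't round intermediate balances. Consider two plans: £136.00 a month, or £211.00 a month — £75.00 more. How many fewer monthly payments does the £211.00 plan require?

8 fewer payments

Monthly rate r = 11.7%/12 = 0.975% = 0.00975.
At £136.00/mo: n = ⌈−ln(1 − rB₀/P)/ln(1+r)⌉ = 22 payments (last £81.32); total interest = total paid − £2,637.00 = £300.32.
At £211.00/mo: 14 payments (last £82.97); total interest £188.97.
Payments saved = 22 − 14 = 8.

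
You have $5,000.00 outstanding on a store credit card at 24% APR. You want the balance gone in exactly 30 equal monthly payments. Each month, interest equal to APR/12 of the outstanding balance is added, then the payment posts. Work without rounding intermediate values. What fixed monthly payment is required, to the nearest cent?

$223.25

Monthly rate r = 24%/12 = 2% = 0.02.
Level-payment amortization: P = B₀·r / (1 − (1+r)^(−n)) = 5000.00·0.02 / (1 − 1.02^(−30)).
Denominator 1 − (1+r)^(−30) = 0.447929111.
P = 100 / 0.447929111 ≈ 223.25.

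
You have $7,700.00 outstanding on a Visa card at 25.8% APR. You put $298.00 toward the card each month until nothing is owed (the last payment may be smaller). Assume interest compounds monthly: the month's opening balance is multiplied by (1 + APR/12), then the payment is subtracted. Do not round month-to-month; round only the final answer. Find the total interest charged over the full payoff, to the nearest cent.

$3,660.02

Monthly rate r = 25.8%/12 = 2.15% = 0.0215.
Payoff takes n = ⌈−ln(1 − rB₀/P)/ln(1+r)⌉ = ⌈38.120⌉ = 39 payments; the last is $36.02.
Total paid = 38·$298.00 + $36.02 = $11,360.02.
Total interest = total paid − principal = $11,360.02 − $7,700.00 = $3,660.02.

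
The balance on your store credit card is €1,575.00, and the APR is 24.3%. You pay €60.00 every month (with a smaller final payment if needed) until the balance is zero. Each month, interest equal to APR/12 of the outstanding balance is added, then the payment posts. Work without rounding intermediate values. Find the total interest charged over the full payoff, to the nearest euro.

€695

Monthly rate r = 24.3%/12 = 2.025% = 0.02025.
Payoff takes n = ⌈−ln(1 − rB₀/P)/ln(1+r)⌉ = ⌈37.827⌉ = 38 payments; the last is €49.73.
Total paid = 37·€60.00 + €49.73 = €2,269.73.
Total interest = total paid − principal = €2,269.73 − €1,575.00 = €694.73.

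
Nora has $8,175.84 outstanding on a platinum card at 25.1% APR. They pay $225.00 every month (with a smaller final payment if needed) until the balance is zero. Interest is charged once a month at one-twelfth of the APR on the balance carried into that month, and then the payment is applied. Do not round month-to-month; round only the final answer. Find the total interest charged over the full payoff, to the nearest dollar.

$7,338

Monthly rate r = 25.1%/12 = 2.09167% = 0.0209167.
Payoff takes n = ⌈−ln(1 − rB₀/P)/ln(1+r)⌉ = ⌈68.950⌉ = 69 payments; the last is $213.84.
Total paid = 68·$225.00 + $213.84 = $15,513.84.
Total interest = total paid − principal = $15,513.84 − $8,175.84 = $7,338.00.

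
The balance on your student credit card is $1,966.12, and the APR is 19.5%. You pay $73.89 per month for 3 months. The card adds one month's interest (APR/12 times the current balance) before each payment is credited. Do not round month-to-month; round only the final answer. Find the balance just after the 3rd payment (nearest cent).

Monthly rate r = 19.5%/12 = 1.625% = 0.01625.
Each month: B ← B·(1+r) − $73.89.
Month 1: interest $31.95; balance after payment $1,924.18.
Month 2: interest $31.27; balance after payment $1,881.56.
Month 3: interest $30.58; balance after payment $1,838.24.

$1,838.24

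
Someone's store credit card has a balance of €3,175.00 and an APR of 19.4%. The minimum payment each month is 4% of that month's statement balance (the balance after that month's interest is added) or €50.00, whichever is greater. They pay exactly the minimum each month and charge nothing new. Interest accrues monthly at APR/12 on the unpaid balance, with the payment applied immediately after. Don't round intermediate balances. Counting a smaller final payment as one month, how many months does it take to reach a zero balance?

70 months

Monthly rate r = 19.4%/12 = 1.61667% = 0.0161667.
While 4% of the post-interest balance exceeds €50.00, each month B ← (B·(1+r))·(1 − 0.04), i.e. B shrinks by the factor (1+r)·0.96 = 0.97552.
This holds for months 1–39. Entering month 40 the balance is €1,207.69; 4% of the post-interest balance is now below €50.00, so the flat €50.00 minimum applies from here.
From month 40 a fixed €50.00 at rate r clears €1,207.69 in 31 more payments. Total: 39 + 31 = 70 months.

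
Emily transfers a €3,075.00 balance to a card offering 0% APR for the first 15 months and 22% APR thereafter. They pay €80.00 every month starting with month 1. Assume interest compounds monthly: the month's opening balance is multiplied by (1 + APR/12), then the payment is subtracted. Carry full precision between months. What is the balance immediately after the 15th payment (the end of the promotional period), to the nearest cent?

€1,875.00

Promo months 1–15 at r₀ = 0%/12 = 0; months 16+ at r₁ = 22%/12 = 0.0183333.
After month 15 (no interest yet): B = €3,075.00 − 15·€80.00 = €1,875.00.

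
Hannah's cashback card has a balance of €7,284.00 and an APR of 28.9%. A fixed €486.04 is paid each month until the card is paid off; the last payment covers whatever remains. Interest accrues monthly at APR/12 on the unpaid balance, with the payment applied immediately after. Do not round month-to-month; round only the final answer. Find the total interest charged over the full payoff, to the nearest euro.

€1,861

Monthly rate r = 28.9%/12 = 2.40833% = 0.0240833.
Payoff takes n = ⌈−ln(1 − rB₀/P)/ln(1+r)⌉ = ⌈18.814⌉ = 19 payments; the last is €396.44.
Total paid = 18·€486.04 + €396.44 = €9,145.16.
Total interest = total paid − principal = €9,145.16 − €7,284.00 = €1,861.16.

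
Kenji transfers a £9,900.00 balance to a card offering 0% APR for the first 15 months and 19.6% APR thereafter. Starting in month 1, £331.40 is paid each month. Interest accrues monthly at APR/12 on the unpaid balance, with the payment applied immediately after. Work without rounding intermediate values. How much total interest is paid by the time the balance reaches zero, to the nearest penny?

Promo months 1–15 at r₀ = 0%/12 = 0; months 16+ at r₁ = 19.6%/12 = 0.0163333.
After month 15 (no interest yet): B = £9,900.00 − 15·£331.40 = £4,929.00.
Then at r₁ with £331.40/mo: n₂ = −ln(1 − r₁·B/P)/ln(1+r₁) ≈ 17.18 → 18 more payments.
Total paid = 32·£331.40 + £59.22 = £10,664.02; interest = £10,664.02 − £9,900.00 = £764.02.

£764.02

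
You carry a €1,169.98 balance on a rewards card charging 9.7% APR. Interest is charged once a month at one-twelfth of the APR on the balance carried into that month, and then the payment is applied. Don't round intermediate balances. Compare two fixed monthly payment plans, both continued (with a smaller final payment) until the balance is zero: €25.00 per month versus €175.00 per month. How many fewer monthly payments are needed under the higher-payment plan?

53 fewer payments

Monthly rate r = 9.7%/12 = 0.808333% = 0.00808333.
At €25.00/mo: n = ⌈−ln(1 − rB₀/P)/ln(1+r)⌉ = 60 payments (last €0.90); total interest = total paid − €1,169.98 = €305.92.
At €175.00/mo: 7 payments (last €157.70); total interest €37.72.
Payments saved = 60 − 7 = 53.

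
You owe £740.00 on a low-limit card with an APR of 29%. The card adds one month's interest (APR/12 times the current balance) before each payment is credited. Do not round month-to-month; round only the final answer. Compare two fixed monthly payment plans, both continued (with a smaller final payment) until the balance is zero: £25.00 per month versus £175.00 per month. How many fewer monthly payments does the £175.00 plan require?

48 fewer payments

Monthly rate r = 29%/12 = 2.41667% = 0.0241667.
At £25.00/mo: n = ⌈−ln(1 − rB₀/P)/ln(1+r)⌉ = 53 payments (last £15.48); total interest = total paid − £740.00 = £575.48.
At £175.00/mo: 5 payments (last £90.52); total interest £50.52.
Payments saved = 53 − 5 = 48.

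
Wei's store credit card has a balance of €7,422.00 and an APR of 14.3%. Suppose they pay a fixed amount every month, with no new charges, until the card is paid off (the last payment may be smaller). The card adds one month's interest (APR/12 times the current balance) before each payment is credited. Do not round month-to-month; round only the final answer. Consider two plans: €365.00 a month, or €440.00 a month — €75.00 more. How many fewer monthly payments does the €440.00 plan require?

5 fewer payments

Monthly rate r = 14.3%/12 = 1.19167% = 0.0119167.
At €365.00/mo: n = ⌈−ln(1 − rB₀/P)/ln(1+r)⌉ = 24 payments (last €155.40); total interest = total paid − €7,422.00 = €1,128.40.
At €440.00/mo: 19 payments (last €415.32); total interest €913.32.
Payments saved = 24 − 19 = 5.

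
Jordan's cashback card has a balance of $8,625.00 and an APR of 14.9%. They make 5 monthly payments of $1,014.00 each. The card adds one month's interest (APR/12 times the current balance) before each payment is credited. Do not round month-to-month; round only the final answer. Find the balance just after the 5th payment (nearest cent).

$3,976.45

Monthly rate r = 14.9%/12 = 1.24167% = 0.0124167.
Each month: B ← B·(1+r) − $1,014.00.
Month 1: interest $107.09; balance after payment $7,718.09.
Month 2: interest $95.83; balance after payment $6,799.93.
Month 3: interest $84.43; balance after payment $5,870.36.
Month 4: interest $72.89; balance after payment $4,929.25.
Month 5: interest $61.20; balance after payment $3,976.45.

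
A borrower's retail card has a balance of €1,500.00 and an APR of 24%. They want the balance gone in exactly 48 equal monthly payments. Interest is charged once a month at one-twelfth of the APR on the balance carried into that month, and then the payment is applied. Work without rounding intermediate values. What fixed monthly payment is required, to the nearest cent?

€48.90

Monthly rate r = 24%/12 = 2% = 0.02.
Level-payment amortization: P = B₀·r / (1 − (1+r)^(−n)) = 1500.00·0.02 / (1 − 1.02^(−48)).
Denominator 1 − (1+r)^(−48) = 0.613462391.
P = 30 / 0.613462391 ≈ 48.90.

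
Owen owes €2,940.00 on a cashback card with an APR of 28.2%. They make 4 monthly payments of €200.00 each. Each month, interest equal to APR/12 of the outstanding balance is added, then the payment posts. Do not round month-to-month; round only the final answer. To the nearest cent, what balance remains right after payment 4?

Monthly rate r = 28.2%/12 = 2.35% = 0.0235.
Each month: B ← B·(1+r) − €200.00.
Month 1: interest €69.09; balance after payment €2,809.09.
Month 2: interest €66.01; balance after payment €2,675.10.
Month 3: interest €62.86; balance after payment €2,537.97.
Month 4: interest €59.64; balance after payment €2,397.61.

€2,397.61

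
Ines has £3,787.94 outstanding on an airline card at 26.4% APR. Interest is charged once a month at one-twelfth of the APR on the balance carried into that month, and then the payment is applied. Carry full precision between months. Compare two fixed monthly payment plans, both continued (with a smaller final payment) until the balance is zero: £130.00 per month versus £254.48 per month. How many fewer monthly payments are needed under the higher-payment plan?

29 fewer payments

Monthly rate r = 26.4%/12 = 2.2% = 0.022.
At £130.00/mo: n = ⌈−ln(1 − rB₀/P)/ln(1+r)⌉ = 48 payments (last £10.52); total interest = total paid − £3,787.94 = £2,332.58.
At £254.48/mo: 19 payments (last £58.99); total interest £851.69.
Payments saved = 48 − 19 = 29.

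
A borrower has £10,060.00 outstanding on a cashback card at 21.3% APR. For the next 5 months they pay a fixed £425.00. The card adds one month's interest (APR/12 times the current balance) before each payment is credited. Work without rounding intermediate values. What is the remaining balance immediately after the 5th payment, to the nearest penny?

Monthly rate r = 21.3%/12 = 1.775% = 0.01775.
Each month: B ← B·(1+r) − £425.00.
Month 1: interest £178.57; balance after payment £9,813.57.
Month 2: interest £174.19; balance after payment £9,562.76.
Month 3: interest £169.74; balance after payment £9,307.49.
Month 4: interest £165.21; balance after payment £9,047.70.
Month 5: interest £160.60; balance after payment £8,783.30.

£8,783.30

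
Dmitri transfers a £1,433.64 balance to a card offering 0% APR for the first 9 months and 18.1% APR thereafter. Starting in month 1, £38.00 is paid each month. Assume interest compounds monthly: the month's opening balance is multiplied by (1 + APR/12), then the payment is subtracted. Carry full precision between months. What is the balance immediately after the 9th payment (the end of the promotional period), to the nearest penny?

Promo months 1–9 at r₀ = 0%/12 = 0; months 10+ at r₁ = 18.1%/12 = 0.0150833.
After month 9 (no interest yet): B = £1,433.64 − 9·£38.00 = £1,091.64.

£1,091.64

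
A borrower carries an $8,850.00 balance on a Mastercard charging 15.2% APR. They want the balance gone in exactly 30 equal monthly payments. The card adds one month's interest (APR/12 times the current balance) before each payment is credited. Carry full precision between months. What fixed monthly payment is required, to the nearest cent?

$356.43

Monthly rate r = 15.2%/12 = 1.26667% = 0.0126667.
Level-payment amortization: P = B₀·r / (1 − (1+r)^(−n)) = 8850.00·0.0126667 / (1 − 1.01267^(−30)).
Denominator 1 − (1+r)^(−30) = 0.314504583.
P = 112.1 / 0.314504583 ≈ 356.43.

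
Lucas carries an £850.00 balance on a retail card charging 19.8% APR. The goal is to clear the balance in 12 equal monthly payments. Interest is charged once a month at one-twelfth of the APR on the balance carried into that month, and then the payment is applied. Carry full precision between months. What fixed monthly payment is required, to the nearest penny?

Monthly rate r = 19.8%/12 = 1.65% = 0.0165.
Level-payment amortization: P = B₀·r / (1 − (1+r)^(−n)) = 850.00·0.0165 / (1 − 1.0165^(−12)).
Denominator 1 − (1+r)^(−12) = 0.178303562.
P = 14.025 / 0.178303562 ≈ 78.66.

£78.66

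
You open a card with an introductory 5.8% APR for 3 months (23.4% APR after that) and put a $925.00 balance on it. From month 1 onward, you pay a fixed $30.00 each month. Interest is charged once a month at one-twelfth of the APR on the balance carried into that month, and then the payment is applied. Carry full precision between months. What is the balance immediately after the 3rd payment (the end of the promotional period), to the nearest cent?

Promo months 1–3 at r₀ = 5.8%/12 = 0.00483333; months 4+ at r₁ = 23.4%/12 = 0.0195.
After month 3: iterate B ← B·(1+r₀) − $30.00 for 3 months → $848.04.

$848.04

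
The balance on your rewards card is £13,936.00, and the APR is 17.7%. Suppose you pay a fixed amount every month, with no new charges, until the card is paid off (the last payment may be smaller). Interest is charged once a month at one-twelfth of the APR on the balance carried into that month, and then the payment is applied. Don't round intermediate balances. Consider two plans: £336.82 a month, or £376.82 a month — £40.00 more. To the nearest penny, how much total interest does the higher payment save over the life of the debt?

Monthly rate r = 17.7%/12 = 1.475% = 0.01475.
At £336.82/mo: n = ⌈−ln(1 − rB₀/P)/ln(1+r)⌉ = 65 payments (last £120.93); total interest = total paid − £13,936.00 = £7,741.41.
At £376.82/mo: 54 payments (last £322.56); total interest £6,358.02.
Interest saved = £7,741.41 − £6,358.02 = £1,383.39.

£1,383.39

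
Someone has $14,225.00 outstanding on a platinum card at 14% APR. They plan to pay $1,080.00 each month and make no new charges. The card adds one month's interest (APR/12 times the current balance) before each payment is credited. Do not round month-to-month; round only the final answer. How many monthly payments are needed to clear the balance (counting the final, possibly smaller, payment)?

15 payments

Monthly rate r = 14%/12 = 1.16667% = 0.0116667.
Recurrence: B ← B·(1+r) − $1,080.00.
Month 1: interest $165.96; balance after payment $13,310.96.
Month 2: interest $155.29; balance after payment $12,386.25.
Closed form: n = −ln(1 − rB₀/P)/ln(1+r) = −ln(0.84633)/ln(1.01167) ≈ 14.384, so the balance reaches zero during payment 15.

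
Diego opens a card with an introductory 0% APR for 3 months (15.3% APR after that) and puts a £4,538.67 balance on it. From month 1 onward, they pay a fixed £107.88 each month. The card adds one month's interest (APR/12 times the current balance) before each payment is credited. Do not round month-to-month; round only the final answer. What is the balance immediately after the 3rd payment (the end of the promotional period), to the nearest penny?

£4,215.03

Promo months 1–3 at r₀ = 0%/12 = 0; months 4+ at r₁ = 15.3%/12 = 0.01275.
After month 3 (no interest yet): B = £4,538.67 − 3·£107.88 = £4,215.03.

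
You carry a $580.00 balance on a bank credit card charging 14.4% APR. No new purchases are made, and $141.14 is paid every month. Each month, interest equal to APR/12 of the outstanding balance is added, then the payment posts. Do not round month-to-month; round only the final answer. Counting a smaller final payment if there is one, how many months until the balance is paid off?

5 months

Monthly rate r = 14.4%/12 = 1.2% = 0.012.
Recurrence: B ← B·(1+r) − $141.14.
Month 1: interest $6.96; balance after payment $445.82.
Month 2: interest $5.35; balance after payment $310.03.
Month 3: interest $3.72; balance after payment $172.61.
Month 4: interest $2.07; balance after payment $33.54.
Month 5: interest $0.40; balance after payment $0.00.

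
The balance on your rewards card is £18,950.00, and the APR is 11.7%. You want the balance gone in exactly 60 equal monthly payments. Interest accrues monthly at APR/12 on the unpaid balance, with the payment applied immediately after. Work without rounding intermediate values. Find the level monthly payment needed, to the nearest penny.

Monthly rate r = 11.7%/12 = 0.975% = 0.00975.
Level-payment amortization: P = B₀·r / (1 − (1+r)^(−n)) = 18950.00·0.00975 / (1 − 1.00975^(−60)).
Denominator 1 − (1+r)^(−60) = 0.441313356.
P = 184.762 / 0.441313356 ≈ 418.67.

£418.67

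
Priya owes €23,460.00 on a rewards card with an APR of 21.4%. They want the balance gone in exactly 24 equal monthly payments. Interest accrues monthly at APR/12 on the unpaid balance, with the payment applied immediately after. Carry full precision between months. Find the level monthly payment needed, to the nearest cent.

Monthly rate r = 21.4%/12 = 1.78333% = 0.0178333.
Level-payment amortization: P = B₀·r / (1 − (1+r)^(−n)) = 23460.00·0.0178333 / (1 − 1.01783^(−24)).
Denominator 1 − (1+r)^(−24) = 0.345725598.
P = 418.37 / 0.345725598 ≈ 1210.12.

€1,210.12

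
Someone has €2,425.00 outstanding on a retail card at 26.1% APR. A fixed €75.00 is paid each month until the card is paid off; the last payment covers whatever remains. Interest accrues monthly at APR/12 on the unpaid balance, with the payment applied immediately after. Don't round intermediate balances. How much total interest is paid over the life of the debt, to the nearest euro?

Monthly rate r = 26.1%/12 = 2.175% = 0.02175.
Payoff takes n = ⌈−ln(1 − rB₀/P)/ln(1+r)⌉ = ⌈56.461⌉ = 57 payments; the last is €34.79.
Total paid = 56·€75.00 + €34.79 = €4,234.79.
Total interest = total paid − principal = €4,234.79 − €2,425.00 = €1,809.79.

€1,810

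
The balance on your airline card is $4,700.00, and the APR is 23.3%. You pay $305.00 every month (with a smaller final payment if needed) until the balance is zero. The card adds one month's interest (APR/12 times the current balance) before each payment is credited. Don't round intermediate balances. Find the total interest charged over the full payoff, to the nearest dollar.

$940

Monthly rate r = 23.3%/12 = 1.94167% = 0.0194167.
Payoff takes n = ⌈−ln(1 − rB₀/P)/ln(1+r)⌉ = ⌈18.488⌉ = 19 payments; the last is $149.71.
Total paid = 18·$305.00 + $149.71 = $5,639.71.
Total interest = total paid − principal = $5,639.71 − $4,700.00 = $939.71.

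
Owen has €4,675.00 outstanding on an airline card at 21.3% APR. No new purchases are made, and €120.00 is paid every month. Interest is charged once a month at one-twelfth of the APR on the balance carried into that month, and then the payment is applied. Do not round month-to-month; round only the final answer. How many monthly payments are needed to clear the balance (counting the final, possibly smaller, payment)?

67 months

Monthly rate r = 21.3%/12 = 1.775% = 0.01775.
Recurrence: B ← B·(1+r) − €120.00.
Month 1: interest €82.98; balance after payment €4,637.98.
Month 2: interest €82.32; balance after payment €4,600.31.
Closed form: n = −ln(1 − rB₀/P)/ln(1+r) = −ln(0.30849)/ln(1.01775) ≈ 66.844, so the balance reaches zero during payment 67.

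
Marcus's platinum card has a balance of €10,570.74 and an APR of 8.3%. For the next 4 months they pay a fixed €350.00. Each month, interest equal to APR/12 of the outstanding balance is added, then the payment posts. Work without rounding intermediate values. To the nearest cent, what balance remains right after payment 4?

€9,451.65

Monthly rate r = 8.3%/12 = 0.691667% = 0.00691667.
Each month: B ← B·(1+r) − €350.00.
Month 1: interest €73.11; balance after payment €10,293.85.
Month 2: interest €71.20; balance after payment €10,015.05.
Month 3: interest €69.27; balance after payment €9,734.32.
Month 4: interest €67.33; balance after payment €9,451.65.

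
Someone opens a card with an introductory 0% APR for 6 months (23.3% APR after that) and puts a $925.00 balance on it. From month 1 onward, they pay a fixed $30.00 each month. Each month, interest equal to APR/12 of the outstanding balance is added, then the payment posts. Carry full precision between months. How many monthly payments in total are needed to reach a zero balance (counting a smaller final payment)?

41 months

Promo months 1–6 at r₀ = 0%/12 = 0; months 7+ at r₁ = 23.3%/12 = 0.0194167.
After month 6 (no interest yet): B = $925.00 − 6·$30.00 = $745.00.
Then at r₁ with $30.00/mo: n₂ = −ln(1 − r₁·B/P)/ln(1+r₁) ≈ 34.22 → 35 more payments.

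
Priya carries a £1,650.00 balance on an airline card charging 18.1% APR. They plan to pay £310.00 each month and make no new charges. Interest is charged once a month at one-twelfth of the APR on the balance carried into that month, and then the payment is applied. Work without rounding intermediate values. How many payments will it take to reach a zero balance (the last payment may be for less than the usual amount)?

6 payments

Monthly rate r = 18.1%/12 = 1.50833% = 0.0150833.
Recurrence: B ← B·(1+r) − £310.00.
Month 1: interest £24.89; balance after payment £1,364.89.
Month 2: interest £20.59; balance after payment £1,075.47.
Month 3: interest £16.22; balance after payment £781.70.
Month 4: interest £11.79; balance after payment £483.49.
Month 5: interest £7.29; balance after payment £180.78.
Month 6: interest £2.73; balance after payment £0.00.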